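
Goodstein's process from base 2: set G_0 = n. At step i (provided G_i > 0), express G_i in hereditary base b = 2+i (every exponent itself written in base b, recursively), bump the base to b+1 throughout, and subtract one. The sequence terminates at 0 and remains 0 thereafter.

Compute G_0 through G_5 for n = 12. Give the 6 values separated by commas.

12, 107, 1065, 15685, 280019, 5764910

G_0=12  [base 2] 2^(2 + 1) + 2^2  →[2↦3]→  3^(3 + 1) + 3^3 = 108  −1 ⇒ G_1=107
G_1=107  [base 3] 3^(3 + 1) + 2·3^2 + 2·3 + 2  →[3↦4]→  4^(4 + 1) + 2·4^2 + 2·4 + 2 = 1066  −1 ⇒ G_2=1065
G_2=1065  [base 4] 4^(4 + 1) + 2·4^2 + 2·4 + 1  →[4↦5]→  5^(5 + 1) + 2·5^2 + 2·5 + 1 = 15686  −1 ⇒ G_3=15685
G_3=15685  [base 5] 5^(5 + 1) + 2·5^2 + 2·5  →[5↦6]→  6^(6 + 1) + 2·6^2 + 2·6 = 280020  −1 ⇒ G_4=280019
G_4=280019  [base 6] 6^(6 + 1) + 2·6^2 + 6 + 5  →[6↦7]→  7^(7 + 1) + 2·7^2 + 7 + 5 = 5764911  −1 ⇒ G_5=5764910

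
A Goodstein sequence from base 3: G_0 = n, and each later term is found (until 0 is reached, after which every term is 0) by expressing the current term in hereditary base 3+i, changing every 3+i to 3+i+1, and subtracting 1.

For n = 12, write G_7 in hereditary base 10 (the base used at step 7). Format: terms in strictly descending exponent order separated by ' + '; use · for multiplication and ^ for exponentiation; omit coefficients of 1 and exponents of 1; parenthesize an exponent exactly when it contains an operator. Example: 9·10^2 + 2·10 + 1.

(0) 12|_3 = 3^2 + 3 ↦ 4^2 + 4|_4 = 20 ⇒ 19
(1) 19|_4 = 4^2 + 3 ↦ 5^2 + 3|_5 = 28 ⇒ 27
(2) 27|_5 = 5^2 + 2 ↦ 6^2 + 2|_6 = 38 ⇒ 37
(3) 37|_6 = 6^2 + 1 ↦ 7^2 + 1|_7 = 50 ⇒ 49
(4) 49|_7 = 7^2 ↦ 8^2|_8 = 64 ⇒ 63
(5) 63|_8 = 7·8 + 7 ↦ 7·9 + 7|_9 = 70 ⇒ 69
(6) 69|_9 = 7·9 + 6 ↦ 7·10 + 6|_10 = 76 ⇒ 75
(7) 75|_10 = 7·10 + 5 ↦ 7·11 + 5|_11 = 82 ⇒ 81

7·10 + 5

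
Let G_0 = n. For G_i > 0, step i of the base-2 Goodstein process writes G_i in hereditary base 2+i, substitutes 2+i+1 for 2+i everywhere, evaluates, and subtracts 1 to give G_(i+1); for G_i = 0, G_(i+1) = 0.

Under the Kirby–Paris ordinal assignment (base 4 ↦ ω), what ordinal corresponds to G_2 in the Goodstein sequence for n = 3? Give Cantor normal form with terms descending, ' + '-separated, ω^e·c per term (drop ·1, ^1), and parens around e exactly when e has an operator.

3 —HB2→ 2 + 1 —bump→ 3 + 1 = 4 —(−1)→ 3
3 —HB3→ 3 —bump→ 4 = 4 —(−1)→ 3

3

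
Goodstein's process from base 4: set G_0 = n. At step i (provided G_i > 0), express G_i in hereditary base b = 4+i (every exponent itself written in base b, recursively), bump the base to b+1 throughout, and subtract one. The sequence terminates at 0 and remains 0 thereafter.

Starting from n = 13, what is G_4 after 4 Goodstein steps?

19

G_0 = 13. HB_4(13) = 3·4 + 1. Bump = 16. G_1 = 15.
G_1 = 15. HB_5(15) = 3·5. Bump = 18. G_2 = 17.
G_2 = 17. HB_6(17) = 2·6 + 5. Bump = 19. G_3 = 18.
G_3 = 18. HB_7(18) = 2·7 + 4. Bump = 20. G_4 = 19.
G_4 = 19. HB_8(19) = 2·8 + 3. Bump = 21. G_5 = 20.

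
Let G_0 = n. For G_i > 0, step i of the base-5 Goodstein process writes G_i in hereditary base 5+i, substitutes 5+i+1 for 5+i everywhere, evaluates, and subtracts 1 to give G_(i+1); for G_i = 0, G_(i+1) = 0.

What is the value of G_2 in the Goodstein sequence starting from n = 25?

39

G_0 = 25. HB_5(25) = 5^2. Bump = 36. G_1 = 35.
G_1 = 35. HB_6(35) = 5·6 + 5. Bump = 40. G_2 = 39.
G_2 = 39. HB_7(39) = 5·7 + 4. Bump = 44. G_3 = 43.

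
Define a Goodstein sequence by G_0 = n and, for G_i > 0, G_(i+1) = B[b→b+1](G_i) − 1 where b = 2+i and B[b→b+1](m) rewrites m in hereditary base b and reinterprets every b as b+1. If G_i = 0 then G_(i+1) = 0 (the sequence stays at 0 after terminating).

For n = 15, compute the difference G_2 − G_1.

1172

[0] 15 ≡ 2^(2 + 1) + 2^2 + 2 + 1 (base 2). Lift 3: 112. −1: 111.
[1] 111 ≡ 3^(3 + 1) + 3^3 + 3 (base 3). Lift 4: 1284. −1: 1283.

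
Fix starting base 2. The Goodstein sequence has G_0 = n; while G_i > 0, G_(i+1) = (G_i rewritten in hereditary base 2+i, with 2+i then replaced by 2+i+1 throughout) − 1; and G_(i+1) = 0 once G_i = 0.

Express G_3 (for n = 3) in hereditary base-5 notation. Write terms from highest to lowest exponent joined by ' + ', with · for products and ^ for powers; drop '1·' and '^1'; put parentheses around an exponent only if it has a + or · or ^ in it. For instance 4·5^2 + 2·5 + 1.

G_0=3  [base 2] 2 + 1  →[2↦3]→  3 + 1 = 4  −1 ⇒ G_1=3
G_1=3  [base 3] 3  →[3↦4]→  4 = 4  −1 ⇒ G_2=3
G_2=3  [base 4] 3  →[4↦5]→  3 = 3  −1 ⇒ G_3=2
G_3=2  [base 5] 2  →[5↦6]→  2 = 2  −1 ⇒ G_4=1

2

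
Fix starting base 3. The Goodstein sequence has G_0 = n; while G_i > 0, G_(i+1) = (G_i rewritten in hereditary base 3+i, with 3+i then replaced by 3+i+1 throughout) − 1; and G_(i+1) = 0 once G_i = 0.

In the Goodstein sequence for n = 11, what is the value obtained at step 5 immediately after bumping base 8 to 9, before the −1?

G_0 = 11. HB_3(11) = 3^2 + 2. Bump = 18. G_1 = 17.
G_1 = 17. HB_4(17) = 4^2 + 1. Bump = 26. G_2 = 25.
G_2 = 25. HB_5(25) = 5^2. Bump = 36. G_3 = 35.
G_3 = 35. HB_6(35) = 5·6 + 5. Bump = 40. G_4 = 39.
G_4 = 39. HB_7(39) = 5·7 + 4. Bump = 44. G_5 = 43.

48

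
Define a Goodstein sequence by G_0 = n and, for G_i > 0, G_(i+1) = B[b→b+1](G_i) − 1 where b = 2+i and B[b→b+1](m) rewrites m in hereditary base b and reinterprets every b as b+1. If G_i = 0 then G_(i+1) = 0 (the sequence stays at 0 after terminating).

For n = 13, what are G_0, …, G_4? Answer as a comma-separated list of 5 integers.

13, 108, 1279, 16092, 280711

(0) 13|_2 = 2^(2 + 1) + 2^2 + 1 ↦ 3^(3 + 1) + 3^3 + 1|_3 = 109 ⇒ 108
(1) 108|_3 = 3^(3 + 1) + 3^3 ↦ 4^(4 + 1) + 4^4|_4 = 1280 ⇒ 1279
(2) 1279|_4 = 4^(4 + 1) + 3·4^3 + 3·4^2 + 3·4 + 3 ↦ 5^(5 + 1) + 3·5^3 + 3·5^2 + 3·5 + 3|_5 = 16093 ⇒ 16092
(3) 16092|_5 = 5^(5 + 1) + 3·5^3 + 3·5^2 + 3·5 + 2 ↦ 6^(6 + 1) + 3·6^3 + 3·6^2 + 3·6 + 2|_6 = 280712 ⇒ 280711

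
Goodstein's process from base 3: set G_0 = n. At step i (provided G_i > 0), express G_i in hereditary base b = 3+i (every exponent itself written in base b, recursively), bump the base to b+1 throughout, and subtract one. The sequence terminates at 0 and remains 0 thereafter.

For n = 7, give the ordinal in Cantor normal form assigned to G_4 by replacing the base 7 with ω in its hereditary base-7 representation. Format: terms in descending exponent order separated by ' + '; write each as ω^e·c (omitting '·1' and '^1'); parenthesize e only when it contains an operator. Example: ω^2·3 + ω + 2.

[0] 7 ≡ 2·3 + 1 (base 3). Lift 4: 9. −1: 8.
[1] 8 ≡ 2·4 (base 4). Lift 5: 10. −1: 9.
[2] 9 ≡ 5 + 4 (base 5). Lift 6: 10. −1: 9.
[3] 9 ≡ 6 + 3 (base 6). Lift 7: 10. −1: 9.
[4] 9 ≡ 7 + 2 (base 7). Lift 8: 10. −1: 9.

ω + 2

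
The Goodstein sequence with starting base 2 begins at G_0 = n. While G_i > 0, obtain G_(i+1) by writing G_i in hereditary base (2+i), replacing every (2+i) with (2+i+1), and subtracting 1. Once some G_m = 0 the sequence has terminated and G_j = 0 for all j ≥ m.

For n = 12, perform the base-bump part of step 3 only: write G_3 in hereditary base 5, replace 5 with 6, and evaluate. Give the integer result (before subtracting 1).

280020

G_0=12  [base 2] 2^(2 + 1) + 2^2  →[2↦3]→  3^(3 + 1) + 3^3 = 108  −1 ⇒ G_1=107
G_1=107  [base 3] 3^(3 + 1) + 2·3^2 + 2·3 + 2  →[3↦4]→  4^(4 + 1) + 2·4^2 + 2·4 + 2 = 1066  −1 ⇒ G_2=1065
G_2=1065  [base 4] 4^(4 + 1) + 2·4^2 + 2·4 + 1  →[4↦5]→  5^(5 + 1) + 2·5^2 + 2·5 + 1 = 15686  −1 ⇒ G_3=15685
G_3=15685  [base 5] 5^(5 + 1) + 2·5^2 + 2·5  →[5↦6]→  6^(6 + 1) + 2·6^2 + 2·6 = 280020  −1 ⇒ G_4=280019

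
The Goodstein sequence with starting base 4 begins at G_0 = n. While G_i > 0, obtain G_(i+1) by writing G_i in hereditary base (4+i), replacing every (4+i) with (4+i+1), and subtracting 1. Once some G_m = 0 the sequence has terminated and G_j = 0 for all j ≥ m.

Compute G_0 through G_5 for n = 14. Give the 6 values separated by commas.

i=0: 14 = 3·4 + 2 (b=4); 4→5: 3·5 + 2 = 17; 17−1 = 16
i=1: 16 = 3·5 + 1 (b=5); 5→6: 3·6 + 1 = 19; 19−1 = 18
i=2: 18 = 3·6 (b=6); 6→7: 3·7 = 21; 21−1 = 20
i=3: 20 = 2·7 + 6 (b=7); 7→8: 2·8 + 6 = 22; 22−1 = 21
i=4: 21 = 2·8 + 5 (b=8); 8→9: 2·9 + 5 = 23; 23−1 = 22

14, 16, 18, 20, 21, 22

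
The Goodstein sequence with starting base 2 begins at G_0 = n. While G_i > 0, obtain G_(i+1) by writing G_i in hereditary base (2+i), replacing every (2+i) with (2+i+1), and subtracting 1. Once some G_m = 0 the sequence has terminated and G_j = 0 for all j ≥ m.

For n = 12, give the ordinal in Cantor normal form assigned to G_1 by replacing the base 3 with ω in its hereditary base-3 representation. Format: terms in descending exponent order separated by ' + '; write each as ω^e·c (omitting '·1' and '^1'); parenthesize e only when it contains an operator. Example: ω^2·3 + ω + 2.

step 0: 12 = 2^(2 + 1) + 2^2; sub 3 for 2: 3^(3 + 1) + 3^3; = 108; G_1 = 108−1 = 107
step 1: 107 = 3^(3 + 1) + 2·3^2 + 2·3 + 2; sub 4 for 3: 4^(4 + 1) + 2·4^2 + 2·4 + 2; = 1066; G_2 = 1066−1 = 1065

ω^(ω + 1) + ω^2·2 + ω·2 + 2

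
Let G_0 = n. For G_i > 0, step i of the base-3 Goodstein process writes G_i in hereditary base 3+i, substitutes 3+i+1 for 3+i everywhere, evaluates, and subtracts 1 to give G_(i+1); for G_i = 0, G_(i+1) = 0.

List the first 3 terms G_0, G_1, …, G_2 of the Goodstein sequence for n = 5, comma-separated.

(0) 5|_3 = 3 + 2 ↦ 4 + 2|_4 = 6 ⇒ 5
(1) 5|_4 = 4 + 1 ↦ 5 + 1|_5 = 6 ⇒ 5

5, 5, 5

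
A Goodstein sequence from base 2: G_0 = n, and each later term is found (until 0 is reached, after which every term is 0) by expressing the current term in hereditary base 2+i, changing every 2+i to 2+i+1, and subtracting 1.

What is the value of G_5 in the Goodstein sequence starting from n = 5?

base 2: 5 = 2^2 + 1; at 3: 3^3 + 1 = 28; next = 27
base 3: 27 = 3^3; at 4: 4^4 = 256; next = 255
base 4: 255 = 3·4^3 + 3·4^2 + 3·4 + 3; at 5: 3·5^3 + 3·5^2 + 3·5 + 3 = 468; next = 467
base 5: 467 = 3·5^3 + 3·5^2 + 3·5 + 2; at 6: 3·6^3 + 3·6^2 + 3·6 + 2 = 776; next = 775
base 6: 775 = 3·6^3 + 3·6^2 + 3·6 + 1; at 7: 3·7^3 + 3·7^2 + 3·7 + 1 = 1198; next = 1197
base 7: 1197 = 3·7^3 + 3·7^2 + 3·7; at 8: 3·8^3 + 3·8^2 + 3·8 = 1752; next = 1751

1197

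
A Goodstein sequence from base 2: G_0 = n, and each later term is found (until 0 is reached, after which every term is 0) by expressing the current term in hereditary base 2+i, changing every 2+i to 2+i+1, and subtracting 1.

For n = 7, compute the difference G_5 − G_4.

776886

[0] 7 ≡ 2^2 + 2 + 1 (base 2). Lift 3: 31. −1: 30.
[1] 30 ≡ 3^3 + 3 (base 3). Lift 4: 260. −1: 259.
[2] 259 ≡ 4^4 + 3 (base 4). Lift 5: 3128. −1: 3127.
[3] 3127 ≡ 5^5 + 2 (base 5). Lift 6: 46658. −1: 46657.
[4] 46657 ≡ 6^6 + 1 (base 6). Lift 7: 823544. −1: 823543.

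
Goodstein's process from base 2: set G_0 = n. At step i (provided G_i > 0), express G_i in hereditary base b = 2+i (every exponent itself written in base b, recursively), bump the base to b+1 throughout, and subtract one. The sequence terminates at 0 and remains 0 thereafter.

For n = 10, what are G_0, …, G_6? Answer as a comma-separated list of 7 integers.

i=0: 10 = 2^(2 + 1) + 2 (b=2); 2→3: 3^(3 + 1) + 3 = 84; 84−1 = 83
i=1: 83 = 3^(3 + 1) + 2 (b=3); 3→4: 4^(4 + 1) + 2 = 1026; 1026−1 = 1025
i=2: 1025 = 4^(4 + 1) + 1 (b=4); 4→5: 5^(5 + 1) + 1 = 15626; 15626−1 = 15625
i=3: 15625 = 5^(5 + 1) (b=5); 5→6: 6^(6 + 1) = 279936; 279936−1 = 279935
i=4: 279935 = 5·6^6 + 5·6^5 + 5·6^4 + 5·6^3 + 5·6^2 + 5·6 + 5 (b=6); 6→7: 5·7^7 + 5·7^5 + 5·7^4 + 5·7^3 + 5·7^2 + 5·7 + 5 = 4215755; 4215755−1 = 4215754
i=5: 4215754 = 5·7^7 + 5·7^5 + 5·7^4 + 5·7^3 + 5·7^2 + 5·7 + 4 (b=7); 7→8: 5·8^8 + 5·8^5 + 5·8^4 + 5·8^3 + 5·8^2 + 5·8 + 4 = 84073324; 84073324−1 = 84073323

10, 83, 1025, 15625, 279935, 4215754, 84073323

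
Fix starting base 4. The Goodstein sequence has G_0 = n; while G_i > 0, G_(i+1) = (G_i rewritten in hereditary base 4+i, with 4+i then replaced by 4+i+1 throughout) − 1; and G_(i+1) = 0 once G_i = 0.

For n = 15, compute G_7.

26

(0) 15|_4 = 3·4 + 3 ↦ 3·5 + 3|_5 = 18 ⇒ 17
(1) 17|_5 = 3·5 + 2 ↦ 3·6 + 2|_6 = 20 ⇒ 19
(2) 19|_6 = 3·6 + 1 ↦ 3·7 + 1|_7 = 22 ⇒ 21
(3) 21|_7 = 3·7 ↦ 3·8|_8 = 24 ⇒ 23
(4) 23|_8 = 2·8 + 7 ↦ 2·9 + 7|_9 = 25 ⇒ 24
(5) 24|_9 = 2·9 + 6 ↦ 2·10 + 6|_10 = 26 ⇒ 25
(6) 25|_10 = 2·10 + 5 ↦ 2·11 + 5|_11 = 27 ⇒ 26
(7) 26|_11 = 2·11 + 4 ↦ 2·12 + 4|_12 = 28 ⇒ 27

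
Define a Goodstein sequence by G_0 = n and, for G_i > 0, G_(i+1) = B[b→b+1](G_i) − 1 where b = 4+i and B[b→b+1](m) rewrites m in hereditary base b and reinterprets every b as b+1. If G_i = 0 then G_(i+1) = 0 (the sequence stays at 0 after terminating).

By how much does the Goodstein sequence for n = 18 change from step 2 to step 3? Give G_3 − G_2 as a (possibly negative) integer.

base 4: 18 = 4^2 + 2; at 5: 5^2 + 2 = 27; next = 26
base 5: 26 = 5^2 + 1; at 6: 6^2 + 1 = 37; next = 36
base 6: 36 = 6^2; at 7: 7^2 = 49; next = 48

12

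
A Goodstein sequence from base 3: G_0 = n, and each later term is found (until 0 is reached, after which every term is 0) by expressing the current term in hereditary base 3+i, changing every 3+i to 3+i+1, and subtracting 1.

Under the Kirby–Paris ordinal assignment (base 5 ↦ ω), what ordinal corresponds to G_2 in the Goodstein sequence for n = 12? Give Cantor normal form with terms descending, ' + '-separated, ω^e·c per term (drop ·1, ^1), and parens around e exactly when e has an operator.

G_0=12  [base 3] 3^2 + 3  →[3↦4]→  4^2 + 4 = 20  −1 ⇒ G_1=19
G_1=19  [base 4] 4^2 + 3  →[4↦5]→  5^2 + 3 = 28  −1 ⇒ G_2=27
G_2=27  [base 5] 5^2 + 2  →[5↦6]→  6^2 + 2 = 38  −1 ⇒ G_3=37

ω^2 + 2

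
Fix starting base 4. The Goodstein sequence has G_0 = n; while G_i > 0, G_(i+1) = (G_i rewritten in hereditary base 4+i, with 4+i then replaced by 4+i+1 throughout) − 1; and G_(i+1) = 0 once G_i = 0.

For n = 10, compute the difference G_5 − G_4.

G_0 = 10. HB_4(10) = 2·4 + 2. Bump = 12. G_1 = 11.
G_1 = 11. HB_5(11) = 2·5 + 1. Bump = 13. G_2 = 12.
G_2 = 12. HB_6(12) = 2·6. Bump = 14. G_3 = 13.
G_3 = 13. HB_7(13) = 7 + 6. Bump = 14. G_4 = 13.
G_4 = 13. HB_8(13) = 8 + 5. Bump = 14. G_5 = 13.

0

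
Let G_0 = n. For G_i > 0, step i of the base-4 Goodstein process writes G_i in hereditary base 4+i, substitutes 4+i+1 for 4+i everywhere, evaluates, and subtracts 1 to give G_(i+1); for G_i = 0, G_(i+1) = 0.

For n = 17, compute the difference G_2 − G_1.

10

17 —HB4→ 4^2 + 1 —bump→ 5^2 + 1 = 26 —(−1)→ 25
25 —HB5→ 5^2 —bump→ 6^2 = 36 —(−1)→ 35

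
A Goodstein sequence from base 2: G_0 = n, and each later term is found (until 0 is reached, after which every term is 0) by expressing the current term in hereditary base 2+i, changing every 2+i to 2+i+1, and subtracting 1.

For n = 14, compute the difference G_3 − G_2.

17469

(0) 14|_2 = 2^(2 + 1) + 2^2 + 2 ↦ 3^(3 + 1) + 3^3 + 3|_3 = 111 ⇒ 110
(1) 110|_3 = 3^(3 + 1) + 3^3 + 2 ↦ 4^(4 + 1) + 4^4 + 2|_4 = 1282 ⇒ 1281
(2) 1281|_4 = 4^(4 + 1) + 4^4 + 1 ↦ 5^(5 + 1) + 5^5 + 1|_5 = 18751 ⇒ 18750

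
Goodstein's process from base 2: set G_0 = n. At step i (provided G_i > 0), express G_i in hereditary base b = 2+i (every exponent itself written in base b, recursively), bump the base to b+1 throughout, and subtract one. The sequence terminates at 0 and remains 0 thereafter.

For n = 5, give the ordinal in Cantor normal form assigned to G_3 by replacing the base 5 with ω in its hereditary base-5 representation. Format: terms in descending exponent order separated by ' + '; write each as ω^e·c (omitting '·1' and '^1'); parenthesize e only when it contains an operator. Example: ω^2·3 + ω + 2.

i=0: 5 = 2^2 + 1 (b=2); 2→3: 3^3 + 1 = 28; 28−1 = 27
i=1: 27 = 3^3 (b=3); 3→4: 4^4 = 256; 256−1 = 255
i=2: 255 = 3·4^3 + 3·4^2 + 3·4 + 3 (b=4); 4→5: 3·5^3 + 3·5^2 + 3·5 + 3 = 468; 468−1 = 467
i=3: 467 = 3·5^3 + 3·5^2 + 3·5 + 2 (b=5); 5→6: 3·6^3 + 3·6^2 + 3·6 + 2 = 776; 776−1 = 775

ω^3·3 + ω^2·3 + ω·3 + 2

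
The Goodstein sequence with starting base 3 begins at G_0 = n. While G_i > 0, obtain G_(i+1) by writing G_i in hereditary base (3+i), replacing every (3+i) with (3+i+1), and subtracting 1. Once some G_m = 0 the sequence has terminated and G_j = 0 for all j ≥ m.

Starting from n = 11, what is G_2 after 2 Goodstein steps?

i=0: 11 = 3^2 + 2 (b=3); 3→4: 4^2 + 2 = 18; 18−1 = 17
i=1: 17 = 4^2 + 1 (b=4); 4→5: 5^2 + 1 = 26; 26−1 = 25

25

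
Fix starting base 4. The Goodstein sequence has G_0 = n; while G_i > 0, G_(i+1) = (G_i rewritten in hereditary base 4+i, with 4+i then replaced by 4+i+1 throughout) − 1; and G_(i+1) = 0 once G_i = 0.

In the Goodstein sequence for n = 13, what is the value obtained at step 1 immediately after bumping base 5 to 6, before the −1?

18

[0] 13 ≡ 3·4 + 1 (base 4). Lift 5: 16. −1: 15.
[1] 15 ≡ 3·5 (base 5). Lift 6: 18. −1: 17.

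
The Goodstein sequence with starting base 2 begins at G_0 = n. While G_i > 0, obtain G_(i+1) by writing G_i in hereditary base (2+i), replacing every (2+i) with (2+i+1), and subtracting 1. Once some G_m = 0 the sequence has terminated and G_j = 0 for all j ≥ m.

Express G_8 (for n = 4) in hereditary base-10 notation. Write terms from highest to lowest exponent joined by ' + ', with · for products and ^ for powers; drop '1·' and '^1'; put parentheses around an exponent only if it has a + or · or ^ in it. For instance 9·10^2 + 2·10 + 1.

G_0=4  [base 2] 2^2  →[2↦3]→  3^3 = 27  −1 ⇒ G_1=26
G_1=26  [base 3] 2·3^2 + 2·3 + 2  →[3↦4]→  2·4^2 + 2·4 + 2 = 42  −1 ⇒ G_2=41
G_2=41  [base 4] 2·4^2 + 2·4 + 1  →[4↦5]→  2·5^2 + 2·5 + 1 = 61  −1 ⇒ G_3=60
G_3=60  [base 5] 2·5^2 + 2·5  →[5↦6]→  2·6^2 + 2·6 = 84  −1 ⇒ G_4=83
G_4=83  [base 6] 2·6^2 + 6 + 5  →[6↦7]→  2·7^2 + 7 + 5 = 110  −1 ⇒ G_5=109
G_5=109  [base 7] 2·7^2 + 7 + 4  →[7↦8]→  2·8^2 + 8 + 4 = 140  −1 ⇒ G_6=139
G_6=139  [base 8] 2·8^2 + 8 + 3  →[8↦9]→  2·9^2 + 9 + 3 = 174  −1 ⇒ G_7=173
G_7=173  [base 9] 2·9^2 + 9 + 2  →[9↦10]→  2·10^2 + 10 + 2 = 212  −1 ⇒ G_8=211
G_8=211  [base 10] 2·10^2 + 10 + 1  →[10↦11]→  2·11^2 + 11 + 1 = 254  −1 ⇒ G_9=253

2·10^2 + 10 + 1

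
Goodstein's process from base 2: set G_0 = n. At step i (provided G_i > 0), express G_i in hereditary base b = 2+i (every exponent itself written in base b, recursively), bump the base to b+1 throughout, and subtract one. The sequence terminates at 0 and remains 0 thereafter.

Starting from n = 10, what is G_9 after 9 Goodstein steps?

1426559238830

base 2: 10 = 2^(2 + 1) + 2; at 3: 3^(3 + 1) + 3 = 84; next = 83
base 3: 83 = 3^(3 + 1) + 2; at 4: 4^(4 + 1) + 2 = 1026; next = 1025
base 4: 1025 = 4^(4 + 1) + 1; at 5: 5^(5 + 1) + 1 = 15626; next = 15625
base 5: 15625 = 5^(5 + 1); at 6: 6^(6 + 1) = 279936; next = 279935
base 6: 279935 = 5·6^6 + 5·6^5 + 5·6^4 + 5·6^3 + 5·6^2 + 5·6 + 5; at 7: 5·7^7 + 5·7^5 + 5·7^4 + 5·7^3 + 5·7^2 + 5·7 + 5 = 4215755; next = 4215754
base 7: 4215754 = 5·7^7 + 5·7^5 + 5·7^4 + 5·7^3 + 5·7^2 + 5·7 + 4; at 8: 5·8^8 + 5·8^5 + 5·8^4 + 5·8^3 + 5·8^2 + 5·8 + 4 = 84073324; next = 84073323
base 8: 84073323 = 5·8^8 + 5·8^5 + 5·8^4 + 5·8^3 + 5·8^2 + 5·8 + 3; at 9: 5·9^9 + 5·9^5 + 5·9^4 + 5·9^3 + 5·9^2 + 5·9 + 3 = 1937434593; next = 1937434592
base 9: 1937434592 = 5·9^9 + 5·9^5 + 5·9^4 + 5·9^3 + 5·9^2 + 5·9 + 2; at 10: 5·10^10 + 5·10^5 + 5·10^4 + 5·10^3 + 5·10^2 + 5·10 + 2 = 50000555552; next = 50000555551
base 10: 50000555551 = 5·10^10 + 5·10^5 + 5·10^4 + 5·10^3 + 5·10^2 + 5·10 + 1; at 11: 5·11^11 + 5·11^5 + 5·11^4 + 5·11^3 + 5·11^2 + 5·11 + 1 = 1426559238831; next = 1426559238830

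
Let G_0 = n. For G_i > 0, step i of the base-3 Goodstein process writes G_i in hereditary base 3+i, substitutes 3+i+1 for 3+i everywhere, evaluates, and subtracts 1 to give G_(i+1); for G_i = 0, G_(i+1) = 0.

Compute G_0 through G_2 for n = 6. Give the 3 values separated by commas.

6, 7, 7

G_0 = 6. HB_3(6) = 2·3. Bump = 8. G_1 = 7.
G_1 = 7. HB_4(7) = 4 + 3. Bump = 8. G_2 = 7.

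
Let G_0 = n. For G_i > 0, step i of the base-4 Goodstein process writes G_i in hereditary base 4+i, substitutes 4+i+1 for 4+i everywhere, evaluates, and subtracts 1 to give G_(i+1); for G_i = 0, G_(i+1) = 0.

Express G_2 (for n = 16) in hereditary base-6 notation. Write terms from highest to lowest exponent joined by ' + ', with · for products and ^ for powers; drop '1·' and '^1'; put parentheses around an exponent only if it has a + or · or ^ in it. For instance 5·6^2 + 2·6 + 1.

G_0 = 16. HB_4(16) = 4^2. Bump = 25. G_1 = 24.
G_1 = 24. HB_5(24) = 4·5 + 4. Bump = 28. G_2 = 27.
G_2 = 27. HB_6(27) = 4·6 + 3. Bump = 31. G_3 = 30.

4·6 + 3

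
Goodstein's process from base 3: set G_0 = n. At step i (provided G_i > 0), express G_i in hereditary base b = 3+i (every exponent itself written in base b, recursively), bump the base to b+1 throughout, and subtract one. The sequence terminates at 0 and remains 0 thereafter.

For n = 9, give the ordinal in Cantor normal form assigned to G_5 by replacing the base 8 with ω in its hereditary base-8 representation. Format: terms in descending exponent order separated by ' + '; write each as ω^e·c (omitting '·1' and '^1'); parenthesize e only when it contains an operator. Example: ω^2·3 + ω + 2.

[0] 9 ≡ 3^2 (base 3). Lift 4: 16. −1: 15.
[1] 15 ≡ 3·4 + 3 (base 4). Lift 5: 18. −1: 17.
[2] 17 ≡ 3·5 + 2 (base 5). Lift 6: 20. −1: 19.
[3] 19 ≡ 3·6 + 1 (base 6). Lift 7: 22. −1: 21.
[4] 21 ≡ 3·7 (base 7). Lift 8: 24. −1: 23.
[5] 23 ≡ 2·8 + 7 (base 8). Lift 9: 25. −1: 24.

ω·2 + 7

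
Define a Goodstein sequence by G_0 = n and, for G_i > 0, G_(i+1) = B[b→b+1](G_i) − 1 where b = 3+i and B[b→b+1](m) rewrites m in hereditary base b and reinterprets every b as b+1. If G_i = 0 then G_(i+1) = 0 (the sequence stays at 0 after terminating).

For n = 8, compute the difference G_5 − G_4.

0

G_0=8  [base 3] 2·3 + 2  →[3↦4]→  2·4 + 2 = 10  −1 ⇒ G_1=9
G_1=9  [base 4] 2·4 + 1  →[4↦5]→  2·5 + 1 = 11  −1 ⇒ G_2=10
G_2=10  [base 5] 2·5  →[5↦6]→  2·6 = 12  −1 ⇒ G_3=11
G_3=11  [base 6] 6 + 5  →[6↦7]→  7 + 5 = 12  −1 ⇒ G_4=11
G_4=11  [base 7] 7 + 4  →[7↦8]→  8 + 4 = 12  −1 ⇒ G_5=11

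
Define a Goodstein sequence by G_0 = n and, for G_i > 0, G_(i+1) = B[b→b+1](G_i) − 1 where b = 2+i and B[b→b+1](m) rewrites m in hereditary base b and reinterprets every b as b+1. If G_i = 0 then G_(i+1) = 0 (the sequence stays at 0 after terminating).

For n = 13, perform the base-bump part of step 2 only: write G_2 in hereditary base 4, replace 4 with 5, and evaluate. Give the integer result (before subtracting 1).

step 0: 13 = 2^(2 + 1) + 2^2 + 1; sub 3 for 2: 3^(3 + 1) + 3^3 + 1; = 109; G_1 = 109−1 = 108
step 1: 108 = 3^(3 + 1) + 3^3; sub 4 for 3: 4^(4 + 1) + 4^4; = 1280; G_2 = 1280−1 = 1279

16093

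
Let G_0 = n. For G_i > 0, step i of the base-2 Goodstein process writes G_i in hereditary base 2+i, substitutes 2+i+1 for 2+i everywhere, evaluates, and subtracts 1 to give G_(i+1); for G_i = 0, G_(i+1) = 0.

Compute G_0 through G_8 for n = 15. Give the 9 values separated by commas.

G_0 = 15. HB_2(15) = 2^(2 + 1) + 2^2 + 2 + 1. Bump = 112. G_1 = 111.
G_1 = 111. HB_3(111) = 3^(3 + 1) + 3^3 + 3. Bump = 1284. G_2 = 1283.
G_2 = 1283. HB_4(1283) = 4^(4 + 1) + 4^4 + 3. Bump = 18753. G_3 = 18752.
G_3 = 18752. HB_5(18752) = 5^(5 + 1) + 5^5 + 2. Bump = 326594. G_4 = 326593.
G_4 = 326593. HB_6(326593) = 6^(6 + 1) + 6^6 + 1. Bump = 6588345. G_5 = 6588344.
G_5 = 6588344. HB_7(6588344) = 7^(7 + 1) + 7^7. Bump = 150994944. G_6 = 150994943.
G_6 = 150994943. HB_8(150994943) = 8^(8 + 1) + 7·8^7 + 7·8^6 + 7·8^5 + 7·8^4 + 7·8^3 + 7·8^2 + 7·8 + 7. Bump = 3524450281. G_7 = 3524450280.
G_7 = 3524450280. HB_9(3524450280) = 9^(9 + 1) + 7·9^7 + 7·9^6 + 7·9^5 + 7·9^4 + 7·9^3 + 7·9^2 + 7·9 + 6. Bump = 100077777776. G_8 = 100077777775.

15, 111, 1283, 18752, 326593, 6588344, 150994943, 3524450280, 100077777775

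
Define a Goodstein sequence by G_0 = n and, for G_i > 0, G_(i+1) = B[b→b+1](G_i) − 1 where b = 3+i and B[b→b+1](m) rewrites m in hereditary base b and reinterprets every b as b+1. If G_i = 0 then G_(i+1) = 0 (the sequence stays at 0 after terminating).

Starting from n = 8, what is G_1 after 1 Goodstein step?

i=0: 8 = 2·3 + 2 (b=3); 3→4: 2·4 + 2 = 10; 10−1 = 9
i=1: 9 = 2·4 + 1 (b=4); 4→5: 2·5 + 1 = 11; 11−1 = 10

9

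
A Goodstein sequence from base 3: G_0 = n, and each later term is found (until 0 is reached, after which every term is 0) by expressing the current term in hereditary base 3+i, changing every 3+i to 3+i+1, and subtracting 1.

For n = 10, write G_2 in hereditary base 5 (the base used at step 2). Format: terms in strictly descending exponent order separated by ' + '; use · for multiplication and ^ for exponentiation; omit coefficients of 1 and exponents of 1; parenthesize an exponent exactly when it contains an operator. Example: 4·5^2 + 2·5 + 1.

4·5 + 4

[0] 10 ≡ 3^2 + 1 (base 3). Lift 4: 17. −1: 16.
[1] 16 ≡ 4^2 (base 4). Lift 5: 25. −1: 24.
[2] 24 ≡ 4·5 + 4 (base 5). Lift 6: 28. −1: 27.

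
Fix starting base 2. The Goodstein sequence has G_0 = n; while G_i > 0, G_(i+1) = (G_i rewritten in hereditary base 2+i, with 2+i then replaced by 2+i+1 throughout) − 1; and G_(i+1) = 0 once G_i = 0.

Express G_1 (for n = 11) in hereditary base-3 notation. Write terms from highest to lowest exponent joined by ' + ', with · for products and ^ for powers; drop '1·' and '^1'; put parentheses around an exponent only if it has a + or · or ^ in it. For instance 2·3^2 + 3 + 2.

3^(3 + 1) + 3

11 —HB2→ 2^(2 + 1) + 2 + 1 —bump→ 3^(3 + 1) + 3 + 1 = 85 —(−1)→ 84
84 —HB3→ 3^(3 + 1) + 3 —bump→ 4^(4 + 1) + 4 = 1028 —(−1)→ 1027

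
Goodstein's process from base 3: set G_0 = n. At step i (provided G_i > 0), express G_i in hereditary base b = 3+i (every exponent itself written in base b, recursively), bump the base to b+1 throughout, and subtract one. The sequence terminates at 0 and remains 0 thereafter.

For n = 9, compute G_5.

23

G_0 = 9. HB_3(9) = 3^2. Bump = 16. G_1 = 15.
G_1 = 15. HB_4(15) = 3·4 + 3. Bump = 18. G_2 = 17.
G_2 = 17. HB_5(17) = 3·5 + 2. Bump = 20. G_3 = 19.
G_3 = 19. HB_6(19) = 3·6 + 1. Bump = 22. G_4 = 21.
G_4 = 21. HB_7(21) = 3·7. Bump = 24. G_5 = 23.
G_5 = 23. HB_8(23) = 2·8 + 7. Bump = 25. G_6 = 24.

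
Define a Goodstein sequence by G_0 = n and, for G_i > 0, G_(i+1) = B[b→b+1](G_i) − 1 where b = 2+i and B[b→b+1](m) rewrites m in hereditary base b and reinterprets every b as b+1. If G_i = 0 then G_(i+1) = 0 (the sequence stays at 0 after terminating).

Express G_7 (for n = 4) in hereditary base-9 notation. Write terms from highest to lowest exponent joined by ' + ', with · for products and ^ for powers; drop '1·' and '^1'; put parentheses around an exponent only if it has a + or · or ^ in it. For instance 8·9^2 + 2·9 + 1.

(0) 4|_2 = 2^2 ↦ 3^3|_3 = 27 ⇒ 26
(1) 26|_3 = 2·3^2 + 2·3 + 2 ↦ 2·4^2 + 2·4 + 2|_4 = 42 ⇒ 41
(2) 41|_4 = 2·4^2 + 2·4 + 1 ↦ 2·5^2 + 2·5 + 1|_5 = 61 ⇒ 60
(3) 60|_5 = 2·5^2 + 2·5 ↦ 2·6^2 + 2·6|_6 = 84 ⇒ 83
(4) 83|_6 = 2·6^2 + 6 + 5 ↦ 2·7^2 + 7 + 5|_7 = 110 ⇒ 109
(5) 109|_7 = 2·7^2 + 7 + 4 ↦ 2·8^2 + 8 + 4|_8 = 140 ⇒ 139
(6) 139|_8 = 2·8^2 + 8 + 3 ↦ 2·9^2 + 9 + 3|_9 = 174 ⇒ 173

2·9^2 + 9 + 2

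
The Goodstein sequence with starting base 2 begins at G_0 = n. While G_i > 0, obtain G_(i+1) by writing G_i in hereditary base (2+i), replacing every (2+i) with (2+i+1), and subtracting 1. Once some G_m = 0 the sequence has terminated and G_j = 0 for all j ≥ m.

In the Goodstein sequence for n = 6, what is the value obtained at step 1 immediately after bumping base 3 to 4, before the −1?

258

step 0: 6 = 2^2 + 2; sub 3 for 2: 3^3 + 3; = 30; G_1 = 30−1 = 29
step 1: 29 = 3^3 + 2; sub 4 for 3: 4^4 + 2; = 258; G_2 = 258−1 = 257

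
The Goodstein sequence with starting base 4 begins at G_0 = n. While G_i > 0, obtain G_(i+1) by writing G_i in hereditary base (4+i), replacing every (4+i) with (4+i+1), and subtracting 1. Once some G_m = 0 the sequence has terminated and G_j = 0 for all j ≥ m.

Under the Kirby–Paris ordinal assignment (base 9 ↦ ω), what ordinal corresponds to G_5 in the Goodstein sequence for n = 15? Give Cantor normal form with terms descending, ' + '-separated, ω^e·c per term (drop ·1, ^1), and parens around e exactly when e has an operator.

step 0: 15 = 3·4 + 3; sub 5 for 4: 3·5 + 3; = 18; G_1 = 18−1 = 17
step 1: 17 = 3·5 + 2; sub 6 for 5: 3·6 + 2; = 20; G_2 = 20−1 = 19
step 2: 19 = 3·6 + 1; sub 7 for 6: 3·7 + 1; = 22; G_3 = 22−1 = 21
step 3: 21 = 3·7; sub 8 for 7: 3·8; = 24; G_4 = 24−1 = 23
step 4: 23 = 2·8 + 7; sub 9 for 8: 2·9 + 7; = 25; G_5 = 25−1 = 24
step 5: 24 = 2·9 + 6; sub 10 for 9: 2·10 + 6; = 26; G_6 = 26−1 = 25

ω·2 + 6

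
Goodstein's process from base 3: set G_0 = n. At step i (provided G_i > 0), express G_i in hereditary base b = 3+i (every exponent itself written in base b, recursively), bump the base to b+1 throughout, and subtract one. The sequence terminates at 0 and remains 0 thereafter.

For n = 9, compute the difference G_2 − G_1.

step 0: 9 = 3^2; sub 4 for 3: 4^2; = 16; G_1 = 16−1 = 15
step 1: 15 = 3·4 + 3; sub 5 for 4: 3·5 + 3; = 18; G_2 = 18−1 = 17

2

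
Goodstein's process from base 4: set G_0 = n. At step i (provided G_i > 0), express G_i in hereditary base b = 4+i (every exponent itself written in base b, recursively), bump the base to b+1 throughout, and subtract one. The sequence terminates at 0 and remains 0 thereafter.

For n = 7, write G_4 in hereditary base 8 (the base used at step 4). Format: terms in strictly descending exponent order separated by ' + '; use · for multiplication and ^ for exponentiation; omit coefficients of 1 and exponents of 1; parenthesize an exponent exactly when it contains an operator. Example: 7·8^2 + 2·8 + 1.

7

(0) 7|_4 = 4 + 3 ↦ 5 + 3|_5 = 8 ⇒ 7
(1) 7|_5 = 5 + 2 ↦ 6 + 2|_6 = 8 ⇒ 7
(2) 7|_6 = 6 + 1 ↦ 7 + 1|_7 = 8 ⇒ 7
(3) 7|_7 = 7 ↦ 8|_8 = 8 ⇒ 7
(4) 7|_8 = 7 ↦ 7|_9 = 7 ⇒ 6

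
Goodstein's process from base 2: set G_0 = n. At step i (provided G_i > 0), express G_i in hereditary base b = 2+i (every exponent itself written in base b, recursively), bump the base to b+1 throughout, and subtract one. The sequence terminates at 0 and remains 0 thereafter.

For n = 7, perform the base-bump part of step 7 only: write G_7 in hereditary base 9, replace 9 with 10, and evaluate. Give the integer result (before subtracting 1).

i=0: 7 = 2^2 + 2 + 1 (b=2); 2→3: 3^3 + 3 + 1 = 31; 31−1 = 30
i=1: 30 = 3^3 + 3 (b=3); 3→4: 4^4 + 4 = 260; 260−1 = 259
i=2: 259 = 4^4 + 3 (b=4); 4→5: 5^5 + 3 = 3128; 3128−1 = 3127
i=3: 3127 = 5^5 + 2 (b=5); 5→6: 6^6 + 2 = 46658; 46658−1 = 46657
i=4: 46657 = 6^6 + 1 (b=6); 6→7: 7^7 + 1 = 823544; 823544−1 = 823543
i=5: 823543 = 7^7 (b=7); 7→8: 8^8 = 16777216; 16777216−1 = 16777215
i=6: 16777215 = 7·8^7 + 7·8^6 + 7·8^5 + 7·8^4 + 7·8^3 + 7·8^2 + 7·8 + 7 (b=8); 8→9: 7·9^7 + 7·9^6 + 7·9^5 + 7·9^4 + 7·9^3 + 7·9^2 + 7·9 + 7 = 37665880; 37665880−1 = 37665879
i=7: 37665879 = 7·9^7 + 7·9^6 + 7·9^5 + 7·9^4 + 7·9^3 + 7·9^2 + 7·9 + 6 (b=9); 9→10: 7·10^7 + 7·10^6 + 7·10^5 + 7·10^4 + 7·10^3 + 7·10^2 + 7·10 + 6 = 77777776; 77777776−1 = 77777775

77777776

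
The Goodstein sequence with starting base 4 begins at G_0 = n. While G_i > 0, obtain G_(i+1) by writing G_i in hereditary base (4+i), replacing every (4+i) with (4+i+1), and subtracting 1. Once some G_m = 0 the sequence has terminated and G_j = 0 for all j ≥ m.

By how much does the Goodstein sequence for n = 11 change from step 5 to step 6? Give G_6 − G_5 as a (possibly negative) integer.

G_0 = 11. HB_4(11) = 2·4 + 3. Bump = 13. G_1 = 12.
G_1 = 12. HB_5(12) = 2·5 + 2. Bump = 14. G_2 = 13.
G_2 = 13. HB_6(13) = 2·6 + 1. Bump = 15. G_3 = 14.
G_3 = 14. HB_7(14) = 2·7. Bump = 16. G_4 = 15.
G_4 = 15. HB_8(15) = 8 + 7. Bump = 16. G_5 = 15.
G_5 = 15. HB_9(15) = 9 + 6. Bump = 16. G_6 = 15.

0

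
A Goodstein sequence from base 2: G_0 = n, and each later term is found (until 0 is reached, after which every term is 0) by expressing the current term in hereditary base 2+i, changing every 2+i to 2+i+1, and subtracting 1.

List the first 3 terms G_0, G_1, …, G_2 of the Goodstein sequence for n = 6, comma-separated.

i=0: 6 = 2^2 + 2 (b=2); 2→3: 3^3 + 3 = 30; 30−1 = 29
i=1: 29 = 3^3 + 2 (b=3); 3→4: 4^4 + 2 = 258; 258−1 = 257

6, 29, 257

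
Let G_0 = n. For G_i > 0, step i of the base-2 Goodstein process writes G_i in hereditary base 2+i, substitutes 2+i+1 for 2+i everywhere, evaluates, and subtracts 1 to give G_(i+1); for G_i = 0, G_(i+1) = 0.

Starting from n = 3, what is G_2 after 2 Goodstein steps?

3

[0] 3 ≡ 2 + 1 (base 2). Lift 3: 4. −1: 3.
[1] 3 ≡ 3 (base 3). Lift 4: 4. −1: 3.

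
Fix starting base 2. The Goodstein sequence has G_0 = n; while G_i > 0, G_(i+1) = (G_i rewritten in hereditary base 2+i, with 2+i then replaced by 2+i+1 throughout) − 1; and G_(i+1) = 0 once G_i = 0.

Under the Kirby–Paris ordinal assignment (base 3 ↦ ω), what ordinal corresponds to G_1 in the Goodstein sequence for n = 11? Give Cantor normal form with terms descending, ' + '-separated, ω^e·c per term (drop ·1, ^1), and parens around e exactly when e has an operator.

G_0=11  [base 2] 2^(2 + 1) + 2 + 1  →[2↦3]→  3^(3 + 1) + 3 + 1 = 85  −1 ⇒ G_1=84
G_1=84  [base 3] 3^(3 + 1) + 3  →[3↦4]→  4^(4 + 1) + 4 = 1028  −1 ⇒ G_2=1027

ω^(ω + 1) + ω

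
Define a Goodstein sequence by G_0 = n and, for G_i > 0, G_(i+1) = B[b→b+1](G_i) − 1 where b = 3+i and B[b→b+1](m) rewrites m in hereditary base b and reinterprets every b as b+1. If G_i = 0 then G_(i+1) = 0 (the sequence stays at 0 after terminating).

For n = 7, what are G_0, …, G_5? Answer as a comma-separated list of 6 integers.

step 0: 7 = 2·3 + 1; sub 4 for 3: 2·4 + 1; = 9; G_1 = 9−1 = 8
step 1: 8 = 2·4; sub 5 for 4: 2·5; = 10; G_2 = 10−1 = 9
step 2: 9 = 5 + 4; sub 6 for 5: 6 + 4; = 10; G_3 = 10−1 = 9
step 3: 9 = 6 + 3; sub 7 for 6: 7 + 3; = 10; G_4 = 10−1 = 9
step 4: 9 = 7 + 2; sub 8 for 7: 8 + 2; = 10; G_5 = 10−1 = 9

7, 8, 9, 9, 9, 9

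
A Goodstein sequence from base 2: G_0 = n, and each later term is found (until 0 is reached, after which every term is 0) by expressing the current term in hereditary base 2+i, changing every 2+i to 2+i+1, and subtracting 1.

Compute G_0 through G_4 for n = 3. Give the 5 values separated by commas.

base 2: 3 = 2 + 1; at 3: 3 + 1 = 4; next = 3
base 3: 3 = 3; at 4: 4 = 4; next = 3
base 4: 3 = 3; at 5: 3 = 3; next = 2
base 5: 2 = 2; at 6: 2 = 2; next = 1

3, 3, 3, 2, 1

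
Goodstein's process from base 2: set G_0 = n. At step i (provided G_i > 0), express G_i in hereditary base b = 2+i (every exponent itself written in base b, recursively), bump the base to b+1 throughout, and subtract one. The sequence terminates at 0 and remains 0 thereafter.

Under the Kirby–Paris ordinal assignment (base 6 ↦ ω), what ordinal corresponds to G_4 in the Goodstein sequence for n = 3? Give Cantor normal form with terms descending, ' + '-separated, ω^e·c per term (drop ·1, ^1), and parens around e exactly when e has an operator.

3 —HB2→ 2 + 1 —bump→ 3 + 1 = 4 —(−1)→ 3
3 —HB3→ 3 —bump→ 4 = 4 —(−1)→ 3
3 —HB4→ 3 —bump→ 3 = 3 —(−1)→ 2
2 —HB5→ 2 —bump→ 2 = 2 —(−1)→ 1
1 —HB6→ 1 —bump→ 1 = 1 —(−1)→ 0

1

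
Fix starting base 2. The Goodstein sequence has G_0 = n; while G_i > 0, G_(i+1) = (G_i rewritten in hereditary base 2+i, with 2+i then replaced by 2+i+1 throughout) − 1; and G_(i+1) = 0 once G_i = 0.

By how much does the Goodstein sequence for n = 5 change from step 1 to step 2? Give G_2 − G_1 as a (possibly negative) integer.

228

5 —HB2→ 2^2 + 1 —bump→ 3^3 + 1 = 28 —(−1)→ 27
27 —HB3→ 3^3 —bump→ 4^4 = 256 —(−1)→ 255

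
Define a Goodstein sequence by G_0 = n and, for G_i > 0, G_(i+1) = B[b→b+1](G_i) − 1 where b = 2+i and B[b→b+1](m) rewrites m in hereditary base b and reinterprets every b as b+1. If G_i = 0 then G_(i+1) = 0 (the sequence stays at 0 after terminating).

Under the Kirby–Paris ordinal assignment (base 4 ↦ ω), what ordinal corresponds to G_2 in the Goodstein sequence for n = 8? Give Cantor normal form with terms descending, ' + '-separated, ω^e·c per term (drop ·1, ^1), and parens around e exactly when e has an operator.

G_0=8  [base 2] 2^(2 + 1)  →[2↦3]→  3^(3 + 1) = 81  −1 ⇒ G_1=80
G_1=80  [base 3] 2·3^3 + 2·3^2 + 2·3 + 2  →[3↦4]→  2·4^4 + 2·4^2 + 2·4 + 2 = 554  −1 ⇒ G_2=553
G_2=553  [base 4] 2·4^4 + 2·4^2 + 2·4 + 1  →[4↦5]→  2·5^5 + 2·5^2 + 2·5 + 1 = 6311  −1 ⇒ G_3=6310

ω^ω·2 + ω^2·2 + ω·2 + 1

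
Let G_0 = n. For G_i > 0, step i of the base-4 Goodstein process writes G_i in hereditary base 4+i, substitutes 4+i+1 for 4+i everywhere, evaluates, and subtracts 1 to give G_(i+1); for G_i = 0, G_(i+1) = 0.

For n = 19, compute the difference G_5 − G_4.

i=0: 19 = 4^2 + 3 (b=4); 4→5: 5^2 + 3 = 28; 28−1 = 27
i=1: 27 = 5^2 + 2 (b=5); 5→6: 6^2 + 2 = 38; 38−1 = 37
i=2: 37 = 6^2 + 1 (b=6); 6→7: 7^2 + 1 = 50; 50−1 = 49
i=3: 49 = 7^2 (b=7); 7→8: 8^2 = 64; 64−1 = 63
i=4: 63 = 7·8 + 7 (b=8); 8→9: 7·9 + 7 = 70; 70−1 = 69

6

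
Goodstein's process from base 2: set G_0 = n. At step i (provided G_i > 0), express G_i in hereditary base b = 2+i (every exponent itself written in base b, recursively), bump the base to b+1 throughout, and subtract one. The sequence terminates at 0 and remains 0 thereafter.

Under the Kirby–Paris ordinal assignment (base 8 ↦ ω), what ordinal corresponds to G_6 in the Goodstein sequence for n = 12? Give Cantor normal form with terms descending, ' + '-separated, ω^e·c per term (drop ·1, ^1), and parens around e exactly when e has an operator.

ω^(ω + 1) + ω^2·2 + ω + 3

[0] 12 ≡ 2^(2 + 1) + 2^2 (base 2). Lift 3: 108. −1: 107.
[1] 107 ≡ 3^(3 + 1) + 2·3^2 + 2·3 + 2 (base 3). Lift 4: 1066. −1: 1065.
[2] 1065 ≡ 4^(4 + 1) + 2·4^2 + 2·4 + 1 (base 4). Lift 5: 15686. −1: 15685.
[3] 15685 ≡ 5^(5 + 1) + 2·5^2 + 2·5 (base 5). Lift 6: 280020. −1: 280019.
[4] 280019 ≡ 6^(6 + 1) + 2·6^2 + 6 + 5 (base 6). Lift 7: 5764911. −1: 5764910.
[5] 5764910 ≡ 7^(7 + 1) + 2·7^2 + 7 + 4 (base 7). Lift 8: 134217868. −1: 134217867.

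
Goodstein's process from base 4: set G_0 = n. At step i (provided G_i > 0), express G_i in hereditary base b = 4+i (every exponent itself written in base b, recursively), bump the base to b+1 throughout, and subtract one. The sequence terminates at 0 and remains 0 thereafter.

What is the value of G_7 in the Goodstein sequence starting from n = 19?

81

G_0 = 19. HB_4(19) = 4^2 + 3. Bump = 28. G_1 = 27.
G_1 = 27. HB_5(27) = 5^2 + 2. Bump = 38. G_2 = 37.
G_2 = 37. HB_6(37) = 6^2 + 1. Bump = 50. G_3 = 49.
G_3 = 49. HB_7(49) = 7^2. Bump = 64. G_4 = 63.
G_4 = 63. HB_8(63) = 7·8 + 7. Bump = 70. G_5 = 69.
G_5 = 69. HB_9(69) = 7·9 + 6. Bump = 76. G_6 = 75.
G_6 = 75. HB_10(75) = 7·10 + 5. Bump = 82. G_7 = 81.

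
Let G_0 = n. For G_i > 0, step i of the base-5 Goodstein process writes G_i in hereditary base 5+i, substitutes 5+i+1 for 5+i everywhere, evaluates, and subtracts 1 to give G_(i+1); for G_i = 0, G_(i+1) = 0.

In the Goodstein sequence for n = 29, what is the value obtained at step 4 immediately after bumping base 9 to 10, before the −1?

100

[0] 29 ≡ 5^2 + 4 (base 5). Lift 6: 40. −1: 39.
[1] 39 ≡ 6^2 + 3 (base 6). Lift 7: 52. −1: 51.
[2] 51 ≡ 7^2 + 2 (base 7). Lift 8: 66. −1: 65.
[3] 65 ≡ 8^2 + 1 (base 8). Lift 9: 82. −1: 81.
[4] 81 ≡ 9^2 (base 9). Lift 10: 100. −1: 99.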